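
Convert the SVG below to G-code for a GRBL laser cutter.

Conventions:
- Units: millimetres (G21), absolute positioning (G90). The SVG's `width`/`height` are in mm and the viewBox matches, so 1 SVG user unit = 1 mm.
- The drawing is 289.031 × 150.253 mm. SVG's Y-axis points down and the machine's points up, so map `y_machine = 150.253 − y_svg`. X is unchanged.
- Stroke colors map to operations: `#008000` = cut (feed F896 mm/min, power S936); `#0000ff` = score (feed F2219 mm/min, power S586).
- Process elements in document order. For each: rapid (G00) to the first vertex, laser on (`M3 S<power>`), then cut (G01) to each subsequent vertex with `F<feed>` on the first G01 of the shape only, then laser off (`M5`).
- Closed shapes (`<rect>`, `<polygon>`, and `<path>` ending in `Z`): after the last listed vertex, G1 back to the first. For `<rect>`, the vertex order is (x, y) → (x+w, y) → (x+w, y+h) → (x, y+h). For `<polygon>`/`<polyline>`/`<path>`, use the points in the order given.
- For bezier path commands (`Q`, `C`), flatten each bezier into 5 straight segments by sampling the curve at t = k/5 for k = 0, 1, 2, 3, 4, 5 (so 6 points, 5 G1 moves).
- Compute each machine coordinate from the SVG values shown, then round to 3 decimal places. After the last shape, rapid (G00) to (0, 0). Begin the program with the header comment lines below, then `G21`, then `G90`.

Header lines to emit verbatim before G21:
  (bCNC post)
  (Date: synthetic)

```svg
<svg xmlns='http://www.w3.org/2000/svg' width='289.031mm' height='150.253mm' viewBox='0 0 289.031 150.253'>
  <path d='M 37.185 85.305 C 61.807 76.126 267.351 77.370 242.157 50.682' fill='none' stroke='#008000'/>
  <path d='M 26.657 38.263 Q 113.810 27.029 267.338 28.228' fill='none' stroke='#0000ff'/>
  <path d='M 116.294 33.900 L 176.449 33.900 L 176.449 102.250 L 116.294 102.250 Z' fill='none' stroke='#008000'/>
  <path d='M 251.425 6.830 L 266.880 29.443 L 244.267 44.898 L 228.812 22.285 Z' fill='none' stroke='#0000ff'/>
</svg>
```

(bCNC post)
(Date: synthetic)
G21
G90
G00 X37.185 Y64.948
M3 S936
G01 X70.376 Y69.511 F896
G01 X127.228 Y73.414
G01 X187.982 Y78.498
G01 X232.878 Y86.603
G01 X242.157 Y99.571
M5
G00 X26.657 Y111.990
M3 S586
G01 X64.173 Y115.986 F2219
G01 X106.999 Y118.988
G01 X155.136 Y120.995
G01 X208.582 Y122.007
G01 X267.338 Y122.025
M5
G00 X116.294 Y116.353
M3 S936
G01 X176.449 Y116.353 F896
G01 X176.449 Y48.003
G01 X116.294 Y48.003
G01 X116.294 Y116.353
M5
G00 X251.425 Y143.423
M3 S586
G01 X266.880 Y120.810 F2219
G01 X244.267 Y105.355
G01 X228.812 Y127.968
G01 X251.425 Y143.423
M5
G00 X0.000 Y0.000

viewBox `0 0 289.031 150.253` with mm width/height → 1 unit = 1 mm. Flip: y_m = 150.253 − y_svg.

**Shape 1** — `<path>` cubic bezier, stroke `#008000` → cut (S936, F896). Control points (SVG): P0=(37.185,85.305), P1=(61.807,76.126), P2=(267.351,77.370), P3=(242.157,50.682); sampled at t=k/5. Machine vertices: (37.185,64.948) → (70.376,69.511) → (127.228,73.414) → (187.982,78.498) → (232.878,86.603) → (242.157,99.571). Open path.

**Shape 2** — `<path>` quadratic bezier, stroke `#0000ff` → score (S586, F2219). Control points (SVG): P0=(26.657,38.263), P1=(113.810,27.029), P2=(267.338,28.228); sampled at t=k/5. Machine vertices: (26.657,111.990) → (64.173,115.986) → (106.999,118.988) → (155.136,120.995) → (208.582,122.007) → (267.338,122.025). Open path.

**Shape 3** — `<path>` rectangle, stroke `#008000` → cut (S936, F896). Machine vertices: (116.294,116.353) → (176.449,116.353) → (176.449,48.003) → (116.294,48.003) → (116.294,116.353). Closed: final G1 returns to the first vertex.

**Shape 4** — `<path>` regular polygon, stroke `#0000ff` → score (S586, F2219). Machine vertices: (251.425,143.423) → (266.880,120.810) → (244.267,105.355) → (228.812,127.968) → (251.425,143.423). Closed: final G1 returns to the first vertex.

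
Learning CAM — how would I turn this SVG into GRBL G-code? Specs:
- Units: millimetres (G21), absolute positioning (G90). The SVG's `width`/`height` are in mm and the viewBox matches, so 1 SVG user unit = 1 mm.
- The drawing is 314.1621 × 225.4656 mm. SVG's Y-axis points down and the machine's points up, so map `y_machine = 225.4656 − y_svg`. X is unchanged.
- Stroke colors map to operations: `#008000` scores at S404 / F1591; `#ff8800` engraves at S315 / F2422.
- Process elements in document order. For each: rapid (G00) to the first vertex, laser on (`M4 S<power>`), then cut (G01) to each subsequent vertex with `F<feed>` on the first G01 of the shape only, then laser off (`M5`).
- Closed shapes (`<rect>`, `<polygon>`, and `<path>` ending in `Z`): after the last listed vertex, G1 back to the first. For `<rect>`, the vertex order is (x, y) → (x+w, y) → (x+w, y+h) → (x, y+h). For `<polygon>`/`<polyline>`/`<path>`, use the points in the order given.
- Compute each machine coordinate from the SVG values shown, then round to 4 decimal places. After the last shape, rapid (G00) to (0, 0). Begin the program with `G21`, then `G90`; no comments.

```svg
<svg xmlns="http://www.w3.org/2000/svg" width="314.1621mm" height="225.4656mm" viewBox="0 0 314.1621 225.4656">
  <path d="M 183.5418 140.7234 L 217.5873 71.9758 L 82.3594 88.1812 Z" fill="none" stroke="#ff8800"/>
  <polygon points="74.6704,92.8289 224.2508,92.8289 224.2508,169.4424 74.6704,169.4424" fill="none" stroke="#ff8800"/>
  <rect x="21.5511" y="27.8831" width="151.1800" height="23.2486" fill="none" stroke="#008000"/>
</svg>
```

G21
G90
G00 X183.5418 Y84.7422
M4 S315
G01 X217.5873 Y153.4898 F2422
G01 X82.3594 Y137.2844
G01 X183.5418 Y84.7422
M5
G00 X74.6704 Y132.6367
M4 S315
G01 X224.2508 Y132.6367 F2422
G01 X224.2508 Y56.0232
G01 X74.6704 Y56.0232
G01 X74.6704 Y132.6367
M5
G00 X21.5511 Y197.5825
M4 S404
G01 X172.7311 Y197.5825 F1591
G01 X172.7311 Y174.3339
G01 X21.5511 Y174.3339
G01 X21.5511 Y197.5825
M5
G00 X0.0000 Y0.0000

Since the viewBox matches the mm dimensions, user units are millimetres directly. The only transform is the Y-flip y_m = 225.4656 − y_svg.

Shape 1 is a closed polygon drawn with `<path>`. Its stroke #ff8800 means engrave at S315, F2422. After flipping Y the toolpath is (183.5418,84.7422) → (217.5873,153.4898) → (82.3594,137.2844) → (183.5418,84.7422), returning to the start.

Shape 2 is a rectangle drawn with `<polygon>`. Its stroke #ff8800 means engrave at S315, F2422. After flipping Y the toolpath is (74.6704,132.6367) → (224.2508,132.6367) → (224.2508,56.0232) → (74.6704,56.0232) → (74.6704,132.6367), returning to the start.

Shape 3 is a rectangle drawn with `<rect>`. Its stroke #008000 means score at S404, F1591. After flipping Y the toolpath is (21.5511,197.5825) → (172.7311,197.5825) → (172.7311,174.3339) → (21.5511,174.3339) → (21.5511,197.5825), returning to the start.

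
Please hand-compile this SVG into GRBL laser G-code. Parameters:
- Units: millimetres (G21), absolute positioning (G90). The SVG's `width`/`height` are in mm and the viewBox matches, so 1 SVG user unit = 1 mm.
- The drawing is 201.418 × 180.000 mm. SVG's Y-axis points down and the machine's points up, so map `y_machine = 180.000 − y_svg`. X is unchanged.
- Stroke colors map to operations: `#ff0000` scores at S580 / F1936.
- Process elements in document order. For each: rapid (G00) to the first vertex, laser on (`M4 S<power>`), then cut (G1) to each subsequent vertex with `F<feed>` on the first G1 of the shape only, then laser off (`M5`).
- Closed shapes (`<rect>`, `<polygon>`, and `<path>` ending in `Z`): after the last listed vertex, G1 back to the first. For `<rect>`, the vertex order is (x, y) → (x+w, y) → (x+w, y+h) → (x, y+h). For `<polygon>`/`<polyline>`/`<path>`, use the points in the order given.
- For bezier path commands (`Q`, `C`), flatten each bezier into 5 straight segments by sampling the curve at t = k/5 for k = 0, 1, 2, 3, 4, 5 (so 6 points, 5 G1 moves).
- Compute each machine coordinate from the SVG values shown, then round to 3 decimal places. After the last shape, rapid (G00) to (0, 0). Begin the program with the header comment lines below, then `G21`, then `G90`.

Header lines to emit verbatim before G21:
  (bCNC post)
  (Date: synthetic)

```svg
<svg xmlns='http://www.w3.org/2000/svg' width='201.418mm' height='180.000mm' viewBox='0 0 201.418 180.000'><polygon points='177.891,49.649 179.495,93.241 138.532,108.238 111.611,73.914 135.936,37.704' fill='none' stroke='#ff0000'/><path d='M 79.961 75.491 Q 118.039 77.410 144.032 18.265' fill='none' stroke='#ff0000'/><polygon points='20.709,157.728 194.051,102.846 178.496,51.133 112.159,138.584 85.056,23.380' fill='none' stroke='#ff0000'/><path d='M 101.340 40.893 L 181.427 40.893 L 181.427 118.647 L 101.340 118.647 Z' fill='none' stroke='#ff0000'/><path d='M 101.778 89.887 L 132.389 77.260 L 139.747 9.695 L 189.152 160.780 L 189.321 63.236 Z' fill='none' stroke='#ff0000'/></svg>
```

Since the viewBox matches the mm dimensions, user units are millimetres directly. The only transform is the Y-flip y_m = 180.000 − y_svg.

Shape 1 is a regular polygon drawn with `<polygon>`. Its stroke #ff0000 means score at S580, F1936. After flipping Y the toolpath is (177.891,130.351) → (179.495,86.759) → (138.532,71.762) → (111.611,106.086) → (135.936,142.296) → (177.891,130.351), returning to the start.

Shape 2 is a quadratic bezier drawn with `<path>`. Its stroke #ff0000 means score at S580, F1936. After flipping Y the toolpath is (79.961,104.509) → (94.709,106.184) → (108.490,112.744) → (121.304,124.189) → (133.151,140.520) → (144.032,161.735).

Shape 3 is a closed polygon drawn with `<polygon>`. Its stroke #ff0000 means score at S580, F1936. After flipping Y the toolpath is (20.709,22.272) → (194.051,77.154) → (178.496,128.867) → (112.159,41.416) → (85.056,156.620) → (20.709,22.272), returning to the start.

Shape 4 is a rectangle drawn with `<path>`. Its stroke #ff0000 means score at S580, F1936. After flipping Y the toolpath is (101.340,139.107) → (181.427,139.107) → (181.427,61.353) → (101.340,61.353) → (101.340,139.107), returning to the start.

Shape 5 is a closed polygon drawn with `<path>`. Its stroke #ff0000 means score at S580, F1936. After flipping Y the toolpath is (101.778,90.113) → (132.389,102.740) → (139.747,170.305) → (189.152,19.220) → (189.321,116.764) → (101.778,90.113), returning to the start.

(bCNC post)
(Date: synthetic)
G21
G90
G00 X177.891 Y130.351
M4 S580
G1 X179.495 Y86.759 F1936
G1 X138.532 Y71.762
G1 X111.611 Y106.086
G1 X135.936 Y142.296
G1 X177.891 Y130.351
M5
G00 X79.961 Y104.509
M4 S580
G1 X94.709 Y106.184 F1936
G1 X108.490 Y112.744
G1 X121.304 Y124.189
G1 X133.151 Y140.520
G1 X144.032 Y161.735
M5
G00 X20.709 Y22.272
M4 S580
G1 X194.051 Y77.154 F1936
G1 X178.496 Y128.867
G1 X112.159 Y41.416
G1 X85.056 Y156.620
G1 X20.709 Y22.272
M5
G00 X101.340 Y139.107
M4 S580
G1 X181.427 Y139.107 F1936
G1 X181.427 Y61.353
G1 X101.340 Y61.353
G1 X101.340 Y139.107
M5
G00 X101.778 Y90.113
M4 S580
G1 X132.389 Y102.740 F1936
G1 X139.747 Y170.305
G1 X189.152 Y19.220
G1 X189.321 Y116.764
G1 X101.778 Y90.113
M5
G00 X0.000 Y0.000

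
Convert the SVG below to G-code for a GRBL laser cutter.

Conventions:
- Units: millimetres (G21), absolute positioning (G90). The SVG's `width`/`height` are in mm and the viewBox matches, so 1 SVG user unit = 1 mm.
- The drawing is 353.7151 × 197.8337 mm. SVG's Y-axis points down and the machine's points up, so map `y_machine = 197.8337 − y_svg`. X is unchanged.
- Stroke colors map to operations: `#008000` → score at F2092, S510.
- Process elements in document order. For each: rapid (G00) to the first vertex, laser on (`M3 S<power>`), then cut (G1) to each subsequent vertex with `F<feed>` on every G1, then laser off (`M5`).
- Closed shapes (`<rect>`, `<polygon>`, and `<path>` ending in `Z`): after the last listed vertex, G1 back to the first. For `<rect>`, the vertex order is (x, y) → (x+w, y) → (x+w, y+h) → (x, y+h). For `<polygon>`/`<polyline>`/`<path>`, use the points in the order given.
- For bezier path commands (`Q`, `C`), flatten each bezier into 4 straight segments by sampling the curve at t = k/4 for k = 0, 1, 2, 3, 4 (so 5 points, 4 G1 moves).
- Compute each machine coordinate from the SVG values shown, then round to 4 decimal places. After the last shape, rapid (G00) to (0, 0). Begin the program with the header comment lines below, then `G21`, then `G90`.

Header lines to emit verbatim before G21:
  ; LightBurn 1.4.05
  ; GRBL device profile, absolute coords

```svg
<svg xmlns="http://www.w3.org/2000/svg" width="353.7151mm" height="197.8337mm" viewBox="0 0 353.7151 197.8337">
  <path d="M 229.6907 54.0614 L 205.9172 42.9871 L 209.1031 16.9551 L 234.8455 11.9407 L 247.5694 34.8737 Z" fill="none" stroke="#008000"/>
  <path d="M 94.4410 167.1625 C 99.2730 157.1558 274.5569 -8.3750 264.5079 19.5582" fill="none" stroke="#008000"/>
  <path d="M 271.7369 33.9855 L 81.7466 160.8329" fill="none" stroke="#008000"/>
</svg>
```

; LightBurn 1.4.05
; GRBL device profile, absolute coords
G21
G90
G00 X229.6907 Y143.7723
M3 S510
G1 X205.9172 Y154.8466 F2092
G1 X209.1031 Y180.8786 F2092
G1 X234.8455 Y185.8930 F2092
G1 X247.5694 Y162.9600 F2092
G1 X229.6907 Y143.7723 F2092
M5
G00 X94.4410 Y30.6712
M3 S510
G1 X124.4656 Y61.8841 F2092
G1 X185.0548 Y118.7008 F2092
G1 X242.8539 Y168.4038 F2092
G1 X264.5079 Y178.2755 F2092
M5
G00 X271.7369 Y163.8482
M3 S510
G1 X81.7466 Y37.0008 F2092
M5
G00 X0.0000 Y0.0000

viewBox `0 0 353.7151 197.8337` with mm width/height → 1 unit = 1 mm. Flip: y_m = 197.8337 − y_svg.

**Shape 1** — `<path>` regular polygon, stroke `#008000` → score (S510, F2092). Machine vertices: (229.6907,143.7723) → (205.9172,154.8466) → (209.1031,180.8786) → (234.8455,185.8930) → (247.5694,162.9600) → (229.6907,143.7723). Closed: final G1 returns to the first vertex.

**Shape 2** — `<path>` cubic bezier, stroke `#008000` → score (S510, F2092). Control points (SVG): P0=(94.4410,167.1625), P1=(99.2730,157.1558), P2=(274.5569,-8.3750), P3=(264.5079,19.5582); sampled at t=k/4. Machine vertices: (94.4410,30.6712) → (124.4656,61.8841) → (185.0548,118.7008) → (242.8539,168.4038) → (264.5079,178.2755). Open path.

**Shape 3** — `<path>` line segment, stroke `#008000` → score (S510, F2092). Machine vertices: (271.7369,163.8482) → (81.7466,37.0008). Open path.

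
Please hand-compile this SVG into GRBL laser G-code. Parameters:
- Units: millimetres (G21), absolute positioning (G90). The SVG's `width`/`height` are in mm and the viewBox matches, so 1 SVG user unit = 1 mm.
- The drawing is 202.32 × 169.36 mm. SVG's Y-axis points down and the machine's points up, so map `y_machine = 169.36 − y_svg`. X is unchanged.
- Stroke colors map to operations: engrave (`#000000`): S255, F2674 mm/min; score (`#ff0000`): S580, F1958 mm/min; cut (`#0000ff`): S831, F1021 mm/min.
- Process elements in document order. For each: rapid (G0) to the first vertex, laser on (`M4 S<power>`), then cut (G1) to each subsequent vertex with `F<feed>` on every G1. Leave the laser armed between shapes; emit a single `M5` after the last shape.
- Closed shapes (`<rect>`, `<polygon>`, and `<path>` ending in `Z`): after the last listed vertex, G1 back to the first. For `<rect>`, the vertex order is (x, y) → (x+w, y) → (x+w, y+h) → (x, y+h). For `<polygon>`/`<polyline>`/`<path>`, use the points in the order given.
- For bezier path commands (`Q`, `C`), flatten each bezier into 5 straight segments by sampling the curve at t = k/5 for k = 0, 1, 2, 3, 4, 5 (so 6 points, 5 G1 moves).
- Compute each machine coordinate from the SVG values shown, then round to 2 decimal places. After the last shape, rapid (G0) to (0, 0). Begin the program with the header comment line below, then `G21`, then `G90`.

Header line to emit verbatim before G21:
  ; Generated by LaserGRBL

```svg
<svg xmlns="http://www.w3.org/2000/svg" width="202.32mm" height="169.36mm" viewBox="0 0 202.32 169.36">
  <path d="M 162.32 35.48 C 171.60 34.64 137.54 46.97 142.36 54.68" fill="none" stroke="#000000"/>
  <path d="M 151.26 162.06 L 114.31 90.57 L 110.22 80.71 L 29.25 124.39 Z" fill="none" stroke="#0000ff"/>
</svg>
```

; Generated by LaserGRBL
G21
G90
G0 X162.32 Y133.88
M4 S255
G1 X163.34 Y132.95 F2674
G1 X157.91 Y129.70 F2674
G1 X149.98 Y125.01 F2674
G1 X143.48 Y119.72 F2674
G1 X142.36 Y114.68 F2674
G0 X151.26 Y7.30
M4 S831
G1 X114.31 Y78.79 F1021
G1 X110.22 Y88.65 F1021
G1 X29.25 Y44.97 F1021
G1 X151.26 Y7.30 F1021
M5
G0 X0.00 Y0.00

1 u = 1 mm; y_m = 169.36 − y.

[1] `<path>` cubic bezier, #000000→engrave S255 F2674: (162.32,133.88) → (163.34,132.95) → (157.91,129.70) → (149.98,125.01) → (143.48,119.72) → (142.36,114.68)

[2] `<path>` closed polygon, #0000ff→cut S831 F1021: (151.26,7.30) → (114.31,78.79) → (110.22,88.65) → (29.25,44.97) → (151.26,7.30) (closed)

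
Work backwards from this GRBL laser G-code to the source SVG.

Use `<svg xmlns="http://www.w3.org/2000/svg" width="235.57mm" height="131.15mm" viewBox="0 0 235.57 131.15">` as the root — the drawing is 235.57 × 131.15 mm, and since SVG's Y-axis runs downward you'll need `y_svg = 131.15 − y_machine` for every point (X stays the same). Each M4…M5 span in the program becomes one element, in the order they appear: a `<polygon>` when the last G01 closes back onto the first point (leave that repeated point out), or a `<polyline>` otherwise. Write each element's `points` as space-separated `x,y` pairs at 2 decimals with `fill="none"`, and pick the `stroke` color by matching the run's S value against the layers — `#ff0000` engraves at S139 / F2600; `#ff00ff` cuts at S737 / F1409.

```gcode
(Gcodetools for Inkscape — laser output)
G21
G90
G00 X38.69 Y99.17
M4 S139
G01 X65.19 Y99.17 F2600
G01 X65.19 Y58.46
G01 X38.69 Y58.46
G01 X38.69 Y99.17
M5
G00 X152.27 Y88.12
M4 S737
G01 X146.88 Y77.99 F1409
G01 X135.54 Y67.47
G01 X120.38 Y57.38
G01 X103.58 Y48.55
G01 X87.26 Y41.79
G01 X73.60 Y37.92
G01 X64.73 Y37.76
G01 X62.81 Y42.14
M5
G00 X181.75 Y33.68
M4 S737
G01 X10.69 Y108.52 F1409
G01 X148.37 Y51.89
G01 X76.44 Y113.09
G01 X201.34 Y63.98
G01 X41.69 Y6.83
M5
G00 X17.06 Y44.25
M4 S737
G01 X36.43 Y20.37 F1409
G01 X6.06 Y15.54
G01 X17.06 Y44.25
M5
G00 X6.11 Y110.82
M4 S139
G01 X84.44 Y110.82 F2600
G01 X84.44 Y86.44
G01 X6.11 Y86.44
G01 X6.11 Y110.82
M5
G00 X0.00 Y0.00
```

<svg xmlns="http://www.w3.org/2000/svg" width="235.57mm" height="131.15mm" viewBox="0 0 235.57 131.15">
  <polygon points="38.69,31.98 65.19,31.98 65.19,72.69 38.69,72.69" fill="none" stroke="#ff0000"/>
  <polyline points="152.27,43.03 146.88,53.16 135.54,63.68 120.38,73.77 103.58,82.60 87.26,89.36 73.60,93.23 64.73,93.39 62.81,89.01" fill="none" stroke="#ff00ff"/>
  <polyline points="181.75,97.47 10.69,22.63 148.37,79.26 76.44,18.06 201.34,67.17 41.69,124.32" fill="none" stroke="#ff00ff"/>
  <polygon points="17.06,86.90 36.43,110.78 6.06,115.61" fill="none" stroke="#ff00ff"/>
  <polygon points="6.11,20.33 84.44,20.33 84.44,44.71 6.11,44.71" fill="none" stroke="#ff0000"/>
</svg>

Machine Y-up, SVG Y-down with viewBox height 131.15, so y_svg = 131.15 − y_machine; X carries over.

Run 1: S139 ⇒ engrave layer `#ff0000`. The run returns to its start, so emit a `<polygon>` with points (Y-flipped): 38.69,31.98 65.19,31.98 65.19,72.69 38.69,72.69.

Run 2: power S737 maps to stroke `#ff00ff` (cut). The run is open, so emit a `<polyline>` with points (Y-flipped): 152.27,43.03 146.88,53.16 135.54,63.68 120.38,73.77 103.58,82.60 87.26,89.36 73.60,93.23 64.73,93.39 62.81,89.01.

Run 3: power S737 maps to stroke `#ff00ff` (cut). The run is open, so emit a `<polyline>` with points (Y-flipped): 181.75,97.47 10.69,22.63 148.37,79.26 76.44,18.06 201.34,67.17 41.69,124.32.

Run 4: power S737 maps to stroke `#ff00ff` (cut). The run returns to its start, so emit a `<polygon>` with points (Y-flipped): 17.06,86.90 36.43,110.78 6.06,115.61.

Run 5: S139 ⇒ engrave layer `#ff0000`. The run returns to its start, so emit a `<polygon>` with points (Y-flipped): 6.11,20.33 84.44,20.33 84.44,44.71 6.11,44.71.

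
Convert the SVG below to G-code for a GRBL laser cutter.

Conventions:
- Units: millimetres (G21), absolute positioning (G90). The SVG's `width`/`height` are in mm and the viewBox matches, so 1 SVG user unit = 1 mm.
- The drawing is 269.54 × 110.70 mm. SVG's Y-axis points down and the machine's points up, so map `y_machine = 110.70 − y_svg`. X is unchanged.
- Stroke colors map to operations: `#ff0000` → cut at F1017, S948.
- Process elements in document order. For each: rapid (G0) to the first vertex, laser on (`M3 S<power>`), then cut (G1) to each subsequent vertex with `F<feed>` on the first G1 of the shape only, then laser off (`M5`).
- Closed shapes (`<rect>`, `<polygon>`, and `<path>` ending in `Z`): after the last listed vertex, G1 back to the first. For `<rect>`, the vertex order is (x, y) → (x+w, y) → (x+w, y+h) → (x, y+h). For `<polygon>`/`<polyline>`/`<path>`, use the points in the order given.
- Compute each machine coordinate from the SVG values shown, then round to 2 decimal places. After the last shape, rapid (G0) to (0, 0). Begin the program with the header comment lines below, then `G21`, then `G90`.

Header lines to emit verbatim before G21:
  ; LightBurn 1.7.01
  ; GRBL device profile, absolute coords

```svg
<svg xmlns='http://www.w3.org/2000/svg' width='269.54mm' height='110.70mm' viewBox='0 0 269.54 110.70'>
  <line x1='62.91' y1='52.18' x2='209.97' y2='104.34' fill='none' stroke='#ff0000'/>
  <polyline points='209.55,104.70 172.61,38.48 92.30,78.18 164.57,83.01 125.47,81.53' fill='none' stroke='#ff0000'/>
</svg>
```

viewBox `0 0 269.54 110.70` with mm width/height → 1 unit = 1 mm. Flip: y_m = 110.70 − y_svg.

**Shape 1** — `<line>` line segment, stroke `#ff0000` → cut (S948, F1017). Machine vertices: (62.91,58.52) → (209.97,6.36). Open path.

**Shape 2** — `<polyline>` open polyline, stroke `#ff0000` → cut (S948, F1017). Machine vertices: (209.55,6.00) → (172.61,72.22) → (92.30,32.52) → (164.57,27.69) → (125.47,29.17). Open path.

; LightBurn 1.7.01
; GRBL device profile, absolute coords
G21
G90
G0 X62.91 Y58.52
M3 S948
G1 X209.97 Y6.36 F1017
M5
G0 X209.55 Y6.00
M3 S948
G1 X172.61 Y72.22 F1017
G1 X92.30 Y32.52
G1 X164.57 Y27.69
G1 X125.47 Y29.17
M5
G0 X0.00 Y0.00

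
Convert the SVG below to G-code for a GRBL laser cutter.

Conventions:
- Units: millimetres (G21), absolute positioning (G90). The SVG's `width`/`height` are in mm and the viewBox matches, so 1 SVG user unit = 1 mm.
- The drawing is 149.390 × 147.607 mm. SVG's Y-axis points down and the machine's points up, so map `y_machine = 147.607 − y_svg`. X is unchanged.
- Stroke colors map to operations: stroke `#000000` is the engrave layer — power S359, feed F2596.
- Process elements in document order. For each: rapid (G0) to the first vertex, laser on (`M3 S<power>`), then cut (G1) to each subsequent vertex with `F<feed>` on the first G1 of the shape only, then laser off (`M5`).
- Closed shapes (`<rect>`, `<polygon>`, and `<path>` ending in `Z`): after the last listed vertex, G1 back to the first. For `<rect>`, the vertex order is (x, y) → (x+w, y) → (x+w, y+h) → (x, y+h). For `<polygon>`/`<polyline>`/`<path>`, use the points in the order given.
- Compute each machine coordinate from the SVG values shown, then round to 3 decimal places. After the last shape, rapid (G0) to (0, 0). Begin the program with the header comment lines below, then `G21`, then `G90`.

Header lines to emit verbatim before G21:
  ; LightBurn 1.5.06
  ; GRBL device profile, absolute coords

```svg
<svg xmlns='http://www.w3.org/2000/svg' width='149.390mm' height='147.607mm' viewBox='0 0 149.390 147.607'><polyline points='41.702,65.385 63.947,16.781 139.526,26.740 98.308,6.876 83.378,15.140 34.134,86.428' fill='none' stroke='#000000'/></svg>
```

; LightBurn 1.5.06
; GRBL device profile, absolute coords
G21
G90
G0 X41.702 Y82.222
M3 S359
G1 X63.947 Y130.826 F2596
G1 X139.526 Y120.867
G1 X98.308 Y140.731
G1 X83.378 Y132.467
G1 X34.134 Y61.179
M5
G0 X0.000 Y0.000

1 u = 1 mm; y_m = 147.607 − y.

[1] `<polyline>` open polyline, #000000→engrave S359 F2596: (41.702,82.222) → (63.947,130.826) → (139.526,120.867) → (98.308,140.731) → (83.378,132.467) → (34.134,61.179)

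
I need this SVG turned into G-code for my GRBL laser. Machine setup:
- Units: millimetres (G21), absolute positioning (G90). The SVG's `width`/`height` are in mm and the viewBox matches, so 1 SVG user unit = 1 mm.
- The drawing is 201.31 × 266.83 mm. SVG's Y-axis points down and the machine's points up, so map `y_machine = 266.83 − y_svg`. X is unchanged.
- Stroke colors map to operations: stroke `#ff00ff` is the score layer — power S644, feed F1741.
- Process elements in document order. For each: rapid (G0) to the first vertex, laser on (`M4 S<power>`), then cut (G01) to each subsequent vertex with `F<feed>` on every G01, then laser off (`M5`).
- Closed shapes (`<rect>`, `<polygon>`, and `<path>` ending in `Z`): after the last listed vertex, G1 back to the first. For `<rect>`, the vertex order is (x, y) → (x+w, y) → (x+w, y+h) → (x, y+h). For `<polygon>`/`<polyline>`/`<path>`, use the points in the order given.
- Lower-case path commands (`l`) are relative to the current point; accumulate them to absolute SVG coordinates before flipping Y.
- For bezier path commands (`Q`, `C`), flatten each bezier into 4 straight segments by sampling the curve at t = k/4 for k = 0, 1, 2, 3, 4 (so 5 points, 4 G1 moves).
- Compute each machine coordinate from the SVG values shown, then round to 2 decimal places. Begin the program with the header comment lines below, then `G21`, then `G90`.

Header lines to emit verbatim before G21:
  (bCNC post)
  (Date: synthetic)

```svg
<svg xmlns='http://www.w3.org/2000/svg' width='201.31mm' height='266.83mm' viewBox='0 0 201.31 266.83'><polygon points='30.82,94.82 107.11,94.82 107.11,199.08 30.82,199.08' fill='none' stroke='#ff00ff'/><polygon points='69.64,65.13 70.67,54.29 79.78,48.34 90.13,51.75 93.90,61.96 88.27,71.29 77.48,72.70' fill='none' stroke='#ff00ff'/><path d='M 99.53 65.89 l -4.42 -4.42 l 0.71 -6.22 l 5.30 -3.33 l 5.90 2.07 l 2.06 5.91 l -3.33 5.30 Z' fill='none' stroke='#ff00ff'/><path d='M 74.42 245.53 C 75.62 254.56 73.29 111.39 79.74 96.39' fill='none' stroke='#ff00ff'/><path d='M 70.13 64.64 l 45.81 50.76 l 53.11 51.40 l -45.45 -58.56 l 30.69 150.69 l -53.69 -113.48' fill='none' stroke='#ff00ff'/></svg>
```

1 u = 1 mm; y_m = 266.83 − y.

[1] `<polygon>` rectangle, #ff00ff→score S644 F1741: (30.82,172.01) → (107.11,172.01) → (107.11,67.75) → (30.82,67.75) → (30.82,172.01) (closed)

[2] `<polygon>` regular polygon, #ff00ff→score S644 F1741: (69.64,201.70) → (70.67,212.54) → (79.78,218.49) → (90.13,215.08) → (93.90,204.87) → (88.27,195.54) → (77.48,194.13) → (69.64,201.70) (closed)

[3] `<path>` regular polygon, #ff00ff→score S644 F1741: (99.53,200.94) → (95.11,205.36) → (95.82,211.58) → (101.12,214.91) → (107.02,212.84) → (109.08,206.93) → (105.75,201.63) → (99.53,200.94) (closed)

[4] `<path>` cubic bezier, #ff00ff→score S644 F1741: (74.42,21.30) → (74.85,38.68) → (75.11,86.86) → (76.36,139.54) → (79.74,170.44)

[5] `<path>` open polyline, #ff00ff→score S644 F1741: (70.13,202.19) → (115.94,151.43) → (169.05,100.03) → (123.60,158.59) → (154.29,7.90) → (100.60,121.38)

(bCNC post)
(Date: synthetic)
G21
G90
G0 X30.82 Y172.01
M4 S644
G01 X107.11 Y172.01 F1741
G01 X107.11 Y67.75 F1741
G01 X30.82 Y67.75 F1741
G01 X30.82 Y172.01 F1741
M5
G0 X69.64 Y201.70
M4 S644
G01 X70.67 Y212.54 F1741
G01 X79.78 Y218.49 F1741
G01 X90.13 Y215.08 F1741
G01 X93.90 Y204.87 F1741
G01 X88.27 Y195.54 F1741
G01 X77.48 Y194.13 F1741
G01 X69.64 Y201.70 F1741
M5
G0 X99.53 Y200.94
M4 S644
G01 X95.11 Y205.36 F1741
G01 X95.82 Y211.58 F1741
G01 X101.12 Y214.91 F1741
G01 X107.02 Y212.84 F1741
G01 X109.08 Y206.93 F1741
G01 X105.75 Y201.63 F1741
G01 X99.53 Y200.94 F1741
M5
G0 X74.42 Y21.30
M4 S644
G01 X74.85 Y38.68 F1741
G01 X75.11 Y86.86 F1741
G01 X76.36 Y139.54 F1741
G01 X79.74 Y170.44 F1741
M5
G0 X70.13 Y202.19
M4 S644
G01 X115.94 Y151.43 F1741
G01 X169.05 Y100.03 F1741
G01 X123.60 Y158.59 F1741
G01 X154.29 Y7.90 F1741
G01 X100.60 Y121.38 F1741
M5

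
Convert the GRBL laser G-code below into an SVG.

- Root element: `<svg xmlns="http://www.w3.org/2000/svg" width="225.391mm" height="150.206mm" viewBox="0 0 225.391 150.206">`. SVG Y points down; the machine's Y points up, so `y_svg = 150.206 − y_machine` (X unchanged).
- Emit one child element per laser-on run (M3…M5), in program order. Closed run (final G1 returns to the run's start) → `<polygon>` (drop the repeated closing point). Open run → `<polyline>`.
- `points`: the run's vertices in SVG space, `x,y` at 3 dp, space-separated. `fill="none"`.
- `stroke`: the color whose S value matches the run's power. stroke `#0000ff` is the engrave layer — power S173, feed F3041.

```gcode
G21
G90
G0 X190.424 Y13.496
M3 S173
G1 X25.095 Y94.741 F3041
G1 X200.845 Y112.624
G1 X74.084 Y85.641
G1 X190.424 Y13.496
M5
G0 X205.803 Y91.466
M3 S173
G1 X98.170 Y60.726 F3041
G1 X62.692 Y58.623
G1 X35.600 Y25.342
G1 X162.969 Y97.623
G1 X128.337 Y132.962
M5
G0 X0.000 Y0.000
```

y_svg = 150.206 − y_m. Every run uses S173, so all elements get stroke `#0000ff` (engrave).

[1] closed run; points: 190.424,136.710 25.095,55.465 200.845,37.582 74.084,64.565

[2] open run; points: 205.803,58.740 98.170,89.480 62.692,91.583 35.600,124.864 162.969,52.583 128.337,17.244

<svg xmlns="http://www.w3.org/2000/svg" width="225.391mm" height="150.206mm" viewBox="0 0 225.391 150.206">
  <polygon points="190.424,136.710 25.095,55.465 200.845,37.582 74.084,64.565" fill="none" stroke="#0000ff"/>
  <polyline points="205.803,58.740 98.170,89.480 62.692,91.583 35.600,124.864 162.969,52.583 128.337,17.244" fill="none" stroke="#0000ff"/>
</svg>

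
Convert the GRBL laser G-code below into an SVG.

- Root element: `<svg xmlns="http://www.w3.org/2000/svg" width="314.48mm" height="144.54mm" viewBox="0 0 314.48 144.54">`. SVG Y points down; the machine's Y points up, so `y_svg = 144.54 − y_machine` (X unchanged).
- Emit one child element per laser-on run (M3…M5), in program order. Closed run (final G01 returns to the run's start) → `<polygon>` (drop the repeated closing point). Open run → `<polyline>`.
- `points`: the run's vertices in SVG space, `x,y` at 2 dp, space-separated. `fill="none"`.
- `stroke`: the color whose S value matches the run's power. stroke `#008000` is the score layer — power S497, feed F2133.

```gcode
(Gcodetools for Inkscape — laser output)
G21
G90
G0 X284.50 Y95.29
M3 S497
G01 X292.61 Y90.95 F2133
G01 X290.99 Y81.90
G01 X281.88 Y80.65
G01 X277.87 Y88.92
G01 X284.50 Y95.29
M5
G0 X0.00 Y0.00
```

y_svg = 144.54 − y_m. Every run uses S497, so all elements get stroke `#008000` (score).

[1] closed run; points: 284.50,49.25 292.61,53.59 290.99,62.64 281.88,63.89 277.87,55.62

<svg xmlns="http://www.w3.org/2000/svg" width="314.48mm" height="144.54mm" viewBox="0 0 314.48 144.54">
  <polygon points="284.50,49.25 292.61,53.59 290.99,62.64 281.88,63.89 277.87,55.62" fill="none" stroke="#008000"/>
</svg>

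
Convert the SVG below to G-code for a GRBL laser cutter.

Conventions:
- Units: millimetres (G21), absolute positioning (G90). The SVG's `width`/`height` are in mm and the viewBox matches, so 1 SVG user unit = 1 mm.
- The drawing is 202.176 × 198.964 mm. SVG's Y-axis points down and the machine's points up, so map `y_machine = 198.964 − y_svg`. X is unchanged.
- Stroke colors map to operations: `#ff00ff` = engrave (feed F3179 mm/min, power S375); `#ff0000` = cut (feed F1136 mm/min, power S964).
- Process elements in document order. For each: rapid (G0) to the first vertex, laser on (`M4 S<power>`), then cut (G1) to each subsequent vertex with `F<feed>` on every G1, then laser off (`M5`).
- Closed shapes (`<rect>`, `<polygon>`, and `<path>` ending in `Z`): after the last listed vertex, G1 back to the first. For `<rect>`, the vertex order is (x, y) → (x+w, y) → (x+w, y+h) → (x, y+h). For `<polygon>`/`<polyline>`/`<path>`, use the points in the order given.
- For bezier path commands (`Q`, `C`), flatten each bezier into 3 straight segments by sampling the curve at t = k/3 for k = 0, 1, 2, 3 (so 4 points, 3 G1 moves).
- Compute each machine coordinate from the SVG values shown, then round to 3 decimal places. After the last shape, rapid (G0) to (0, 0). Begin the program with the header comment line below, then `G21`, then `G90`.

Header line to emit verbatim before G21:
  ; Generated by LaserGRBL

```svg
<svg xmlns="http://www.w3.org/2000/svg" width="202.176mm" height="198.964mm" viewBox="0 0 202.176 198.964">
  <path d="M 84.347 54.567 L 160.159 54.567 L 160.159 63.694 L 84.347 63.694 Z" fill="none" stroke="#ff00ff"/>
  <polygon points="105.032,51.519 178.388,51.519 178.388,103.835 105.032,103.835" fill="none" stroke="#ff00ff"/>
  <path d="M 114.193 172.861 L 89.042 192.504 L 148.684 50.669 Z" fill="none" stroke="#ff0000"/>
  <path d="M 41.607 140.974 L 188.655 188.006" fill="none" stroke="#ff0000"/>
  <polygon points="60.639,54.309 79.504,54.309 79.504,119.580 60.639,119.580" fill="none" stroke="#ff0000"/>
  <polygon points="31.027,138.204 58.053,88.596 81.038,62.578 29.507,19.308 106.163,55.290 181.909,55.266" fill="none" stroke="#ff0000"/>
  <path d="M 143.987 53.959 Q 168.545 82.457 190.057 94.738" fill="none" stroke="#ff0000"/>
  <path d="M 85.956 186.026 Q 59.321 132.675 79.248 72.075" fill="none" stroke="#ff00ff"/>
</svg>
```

; Generated by LaserGRBL
G21
G90
G0 X84.347 Y144.397
M4 S375
G1 X160.159 Y144.397 F3179
G1 X160.159 Y135.270 F3179
G1 X84.347 Y135.270 F3179
G1 X84.347 Y144.397 F3179
M5
G0 X105.032 Y147.445
M4 S375
G1 X178.388 Y147.445 F3179
G1 X178.388 Y95.129 F3179
G1 X105.032 Y95.129 F3179
G1 X105.032 Y147.445 F3179
M5
G0 X114.193 Y26.103
M4 S964
G1 X89.042 Y6.460 F1136
G1 X148.684 Y148.295 F1136
G1 X114.193 Y26.103 F1136
M5
G0 X41.607 Y57.990
M4 S964
G1 X188.655 Y10.958 F1136
M5
G0 X60.639 Y144.655
M4 S964
G1 X79.504 Y144.655 F1136
G1 X79.504 Y79.384 F1136
G1 X60.639 Y79.384 F1136
G1 X60.639 Y144.655 F1136
M5
G0 X31.027 Y60.760
M4 S964
G1 X58.053 Y110.368 F1136
G1 X81.038 Y136.386 F1136
G1 X29.507 Y179.656 F1136
G1 X106.163 Y143.674 F1136
G1 X181.909 Y143.698 F1136
G1 X31.027 Y60.760 F1136
M5
G0 X143.987 Y145.005
M4 S964
G1 X160.021 Y127.808 F1136
G1 X175.377 Y114.215 F1136
G1 X190.057 Y104.226 F1136
M5
G0 X85.956 Y12.938
M4 S375
G1 X73.373 Y49.311 F3179
G1 X71.137 Y87.294 F3179
G1 X79.248 Y126.889 F3179
M5
G0 X0.000 Y0.000

viewBox `0 0 202.176 198.964` with mm width/height → 1 unit = 1 mm. Flip: y_m = 198.964 − y_svg.

**Shape 1** — `<path>` rectangle, stroke `#ff00ff` → engrave (S375, F3179). Machine vertices: (84.347,144.397) → (160.159,144.397) → (160.159,135.270) → (84.347,135.270) → (84.347,144.397). Closed: final G1 returns to the first vertex.

**Shape 2** — `<polygon>` rectangle, stroke `#ff00ff` → engrave (S375, F3179). Machine vertices: (105.032,147.445) → (178.388,147.445) → (178.388,95.129) → (105.032,95.129) → (105.032,147.445). Closed: final G1 returns to the first vertex.

**Shape 3** — `<path>` closed polygon, stroke `#ff0000` → cut (S964, F1136). Machine vertices: (114.193,26.103) → (89.042,6.460) → (148.684,148.295) → (114.193,26.103). Closed: final G1 returns to the first vertex.

**Shape 4** — `<path>` line segment, stroke `#ff0000` → cut (S964, F1136). Machine vertices: (41.607,57.990) → (188.655,10.958). Open path.

**Shape 5** — `<polygon>` rectangle, stroke `#ff0000` → cut (S964, F1136). Machine vertices: (60.639,144.655) → (79.504,144.655) → (79.504,79.384) → (60.639,79.384) → (60.639,144.655). Closed: final G1 returns to the first vertex.

**Shape 6** — `<polygon>` closed polygon, stroke `#ff0000` → cut (S964, F1136). Machine vertices: (31.027,60.760) → (58.053,110.368) → (81.038,136.386) → (29.507,179.656) → (106.163,143.674) → (181.909,143.698) → (31.027,60.760). Closed: final G1 returns to the first vertex.

**Shape 7** — `<path>` quadratic bezier, stroke `#ff0000` → cut (S964, F1136). Control points (SVG): P0=(143.987,53.959), P1=(168.545,82.457), P2=(190.057,94.738); sampled at t=k/3. Machine vertices: (143.987,145.005) → (160.021,127.808) → (175.377,114.215) → (190.057,104.226). Open path.

**Shape 8** — `<path>` quadratic bezier, stroke `#ff00ff` → engrave (S375, F3179). Control points (SVG): P0=(85.956,186.026), P1=(59.321,132.675), P2=(79.248,72.075); sampled at t=k/3. Machine vertices: (85.956,12.938) → (73.373,49.311) → (71.137,87.294) → (79.248,126.889). Open path.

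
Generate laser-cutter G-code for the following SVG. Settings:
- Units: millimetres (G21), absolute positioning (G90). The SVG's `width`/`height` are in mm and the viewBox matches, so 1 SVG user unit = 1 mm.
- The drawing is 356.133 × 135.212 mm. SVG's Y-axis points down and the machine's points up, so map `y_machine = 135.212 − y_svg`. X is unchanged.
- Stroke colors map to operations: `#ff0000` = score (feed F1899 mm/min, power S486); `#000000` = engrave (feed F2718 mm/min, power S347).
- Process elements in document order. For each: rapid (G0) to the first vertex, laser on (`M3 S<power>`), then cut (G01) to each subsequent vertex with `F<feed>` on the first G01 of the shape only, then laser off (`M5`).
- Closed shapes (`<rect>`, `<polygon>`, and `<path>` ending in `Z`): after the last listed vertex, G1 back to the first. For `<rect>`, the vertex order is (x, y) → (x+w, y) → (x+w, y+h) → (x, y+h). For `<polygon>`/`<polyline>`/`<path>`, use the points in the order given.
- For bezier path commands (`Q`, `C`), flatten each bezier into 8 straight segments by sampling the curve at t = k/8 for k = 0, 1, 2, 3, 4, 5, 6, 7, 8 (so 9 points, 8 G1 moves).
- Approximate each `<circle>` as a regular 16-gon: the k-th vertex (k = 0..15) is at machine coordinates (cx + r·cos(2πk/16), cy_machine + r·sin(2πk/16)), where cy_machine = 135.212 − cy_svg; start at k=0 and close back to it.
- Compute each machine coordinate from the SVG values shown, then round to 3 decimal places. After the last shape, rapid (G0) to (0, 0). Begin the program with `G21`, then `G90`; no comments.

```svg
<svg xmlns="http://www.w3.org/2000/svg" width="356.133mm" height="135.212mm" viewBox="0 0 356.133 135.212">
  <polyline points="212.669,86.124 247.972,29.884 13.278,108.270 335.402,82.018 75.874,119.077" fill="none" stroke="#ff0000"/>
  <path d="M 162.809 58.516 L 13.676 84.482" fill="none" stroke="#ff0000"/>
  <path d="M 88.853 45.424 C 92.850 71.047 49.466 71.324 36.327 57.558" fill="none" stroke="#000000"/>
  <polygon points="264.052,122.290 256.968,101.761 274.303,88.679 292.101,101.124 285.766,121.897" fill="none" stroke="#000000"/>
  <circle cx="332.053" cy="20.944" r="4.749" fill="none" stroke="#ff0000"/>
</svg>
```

Since the viewBox matches the mm dimensions, user units are millimetres directly. The only transform is the Y-flip y_m = 135.212 − y_svg.

Shape 1 is a open polyline drawn with `<polyline>`. Its stroke #ff0000 means score at S486, F1899. After flipping Y the toolpath is (212.669,49.088) → (247.972,105.328) → (13.278,26.942) → (335.402,53.194) → (75.874,16.135).

Shape 2 is a line segment drawn with `<path>`. Its stroke #ff0000 means score at S486, F1899. After flipping Y the toolpath is (162.809,76.696) → (13.676,50.730).

Shape 3 is a cubic bezier drawn with `<path>`. Its stroke #000000 means engrave at S347, F2718. After flipping Y the toolpath is (88.853,89.788) → (88.283,81.345) → (84.180,75.147) → (77.454,71.059) → (69.016,68.950) → (59.774,68.688) → (50.639,70.139) → (42.520,73.172) → (36.327,77.654).

Shape 4 is a regular polygon drawn with `<polygon>`. Its stroke #000000 means engrave at S347, F2718. After flipping Y the toolpath is (264.052,12.922) → (256.968,33.451) → (274.303,46.533) → (292.101,34.088) → (285.766,13.315) → (264.052,12.922), returning to the start.

Shape 5 is a circle drawn with `<circle>`. Its stroke #ff0000 means score at S486, F1899. After flipping Y the toolpath is (336.802,114.268) → (336.441,116.085) → (335.411,117.626) → (333.870,118.656) → (332.053,119.017) → (330.236,118.656) → (328.695,117.626) → (327.665,116.085) → (327.304,114.268) → (327.665,112.451) → (328.695,110.910) → (330.236,109.880) → (332.053,109.519) → (333.870,109.880) → (335.411,110.910) → (336.441,112.451) → (336.802,114.268), returning to the start.

G21
G90
G0 X212.669 Y49.088
M3 S486
G01 X247.972 Y105.328 F1899
G01 X13.278 Y26.942
G01 X335.402 Y53.194
G01 X75.874 Y16.135
M5
G0 X162.809 Y76.696
M3 S486
G01 X13.676 Y50.730 F1899
M5
G0 X88.853 Y89.788
M3 S347
G01 X88.283 Y81.345 F2718
G01 X84.180 Y75.147
G01 X77.454 Y71.059
G01 X69.016 Y68.950
G01 X59.774 Y68.688
G01 X50.639 Y70.139
G01 X42.520 Y73.172
G01 X36.327 Y77.654
M5
G0 X264.052 Y12.922
M3 S347
G01 X256.968 Y33.451 F2718
G01 X274.303 Y46.533
G01 X292.101 Y34.088
G01 X285.766 Y13.315
G01 X264.052 Y12.922
M5
G0 X336.802 Y114.268
M3 S486
G01 X336.441 Y116.085 F1899
G01 X335.411 Y117.626
G01 X333.870 Y118.656
G01 X332.053 Y119.017
G01 X330.236 Y118.656
G01 X328.695 Y117.626
G01 X327.665 Y116.085
G01 X327.304 Y114.268
G01 X327.665 Y112.451
G01 X328.695 Y110.910
G01 X330.236 Y109.880
G01 X332.053 Y109.519
G01 X333.870 Y109.880
G01 X335.411 Y110.910
G01 X336.441 Y112.451
G01 X336.802 Y114.268
M5
G0 X0.000 Y0.000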